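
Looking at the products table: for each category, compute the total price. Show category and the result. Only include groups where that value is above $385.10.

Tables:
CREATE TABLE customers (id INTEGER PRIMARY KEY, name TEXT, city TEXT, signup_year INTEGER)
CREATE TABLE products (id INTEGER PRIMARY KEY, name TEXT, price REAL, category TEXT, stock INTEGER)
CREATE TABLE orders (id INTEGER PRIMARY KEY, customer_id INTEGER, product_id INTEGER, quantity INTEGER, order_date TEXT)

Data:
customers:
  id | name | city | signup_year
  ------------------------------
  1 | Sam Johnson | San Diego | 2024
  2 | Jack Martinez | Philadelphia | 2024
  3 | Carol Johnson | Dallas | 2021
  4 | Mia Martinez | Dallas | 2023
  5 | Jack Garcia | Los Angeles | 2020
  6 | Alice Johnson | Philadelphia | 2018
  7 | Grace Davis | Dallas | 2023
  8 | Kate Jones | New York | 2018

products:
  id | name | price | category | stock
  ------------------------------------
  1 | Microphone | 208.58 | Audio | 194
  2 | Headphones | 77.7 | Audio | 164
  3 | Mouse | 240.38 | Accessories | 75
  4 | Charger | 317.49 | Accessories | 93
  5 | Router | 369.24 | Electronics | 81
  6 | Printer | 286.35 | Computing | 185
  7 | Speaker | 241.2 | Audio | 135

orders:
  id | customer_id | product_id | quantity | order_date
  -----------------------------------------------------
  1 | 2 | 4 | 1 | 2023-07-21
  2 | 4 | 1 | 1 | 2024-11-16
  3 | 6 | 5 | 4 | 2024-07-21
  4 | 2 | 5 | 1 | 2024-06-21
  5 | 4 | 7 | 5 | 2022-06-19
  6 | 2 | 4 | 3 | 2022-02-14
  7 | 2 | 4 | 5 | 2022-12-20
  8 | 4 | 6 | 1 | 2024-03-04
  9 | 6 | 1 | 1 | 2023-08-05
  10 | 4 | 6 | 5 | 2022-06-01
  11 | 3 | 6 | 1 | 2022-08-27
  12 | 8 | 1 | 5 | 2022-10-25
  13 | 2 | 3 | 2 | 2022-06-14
SELECT category, SUM(price) AS sum_price FROM products GROUP BY category HAVING SUM(price) > 385.1

Execution result:
category | sum_price
Accessories | 557.87
Audio | 527.48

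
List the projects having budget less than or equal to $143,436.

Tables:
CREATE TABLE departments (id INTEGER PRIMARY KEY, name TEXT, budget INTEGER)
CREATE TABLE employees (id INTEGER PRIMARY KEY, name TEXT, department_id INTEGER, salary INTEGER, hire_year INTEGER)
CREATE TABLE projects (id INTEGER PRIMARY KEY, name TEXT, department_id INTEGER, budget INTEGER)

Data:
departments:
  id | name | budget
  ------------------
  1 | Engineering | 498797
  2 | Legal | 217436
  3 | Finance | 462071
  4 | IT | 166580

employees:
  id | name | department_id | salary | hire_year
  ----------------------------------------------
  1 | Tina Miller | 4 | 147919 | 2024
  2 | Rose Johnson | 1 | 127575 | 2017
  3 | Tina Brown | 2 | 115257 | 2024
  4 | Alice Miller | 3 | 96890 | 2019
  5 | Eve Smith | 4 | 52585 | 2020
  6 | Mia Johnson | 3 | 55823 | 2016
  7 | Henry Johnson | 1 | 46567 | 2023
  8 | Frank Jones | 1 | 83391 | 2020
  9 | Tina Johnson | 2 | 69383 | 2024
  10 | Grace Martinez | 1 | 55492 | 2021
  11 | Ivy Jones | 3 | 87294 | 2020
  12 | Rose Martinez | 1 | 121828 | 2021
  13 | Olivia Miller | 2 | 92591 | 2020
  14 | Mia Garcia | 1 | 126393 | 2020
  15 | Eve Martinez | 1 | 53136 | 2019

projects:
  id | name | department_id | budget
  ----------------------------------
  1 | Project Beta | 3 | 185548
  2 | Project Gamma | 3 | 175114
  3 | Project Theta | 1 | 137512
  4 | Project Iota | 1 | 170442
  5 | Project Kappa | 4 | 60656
SELECT name, budget FROM projects WHERE budget <= 143436

Execution result:
name | budget
Project Theta | 137512
Project Kappa | 60656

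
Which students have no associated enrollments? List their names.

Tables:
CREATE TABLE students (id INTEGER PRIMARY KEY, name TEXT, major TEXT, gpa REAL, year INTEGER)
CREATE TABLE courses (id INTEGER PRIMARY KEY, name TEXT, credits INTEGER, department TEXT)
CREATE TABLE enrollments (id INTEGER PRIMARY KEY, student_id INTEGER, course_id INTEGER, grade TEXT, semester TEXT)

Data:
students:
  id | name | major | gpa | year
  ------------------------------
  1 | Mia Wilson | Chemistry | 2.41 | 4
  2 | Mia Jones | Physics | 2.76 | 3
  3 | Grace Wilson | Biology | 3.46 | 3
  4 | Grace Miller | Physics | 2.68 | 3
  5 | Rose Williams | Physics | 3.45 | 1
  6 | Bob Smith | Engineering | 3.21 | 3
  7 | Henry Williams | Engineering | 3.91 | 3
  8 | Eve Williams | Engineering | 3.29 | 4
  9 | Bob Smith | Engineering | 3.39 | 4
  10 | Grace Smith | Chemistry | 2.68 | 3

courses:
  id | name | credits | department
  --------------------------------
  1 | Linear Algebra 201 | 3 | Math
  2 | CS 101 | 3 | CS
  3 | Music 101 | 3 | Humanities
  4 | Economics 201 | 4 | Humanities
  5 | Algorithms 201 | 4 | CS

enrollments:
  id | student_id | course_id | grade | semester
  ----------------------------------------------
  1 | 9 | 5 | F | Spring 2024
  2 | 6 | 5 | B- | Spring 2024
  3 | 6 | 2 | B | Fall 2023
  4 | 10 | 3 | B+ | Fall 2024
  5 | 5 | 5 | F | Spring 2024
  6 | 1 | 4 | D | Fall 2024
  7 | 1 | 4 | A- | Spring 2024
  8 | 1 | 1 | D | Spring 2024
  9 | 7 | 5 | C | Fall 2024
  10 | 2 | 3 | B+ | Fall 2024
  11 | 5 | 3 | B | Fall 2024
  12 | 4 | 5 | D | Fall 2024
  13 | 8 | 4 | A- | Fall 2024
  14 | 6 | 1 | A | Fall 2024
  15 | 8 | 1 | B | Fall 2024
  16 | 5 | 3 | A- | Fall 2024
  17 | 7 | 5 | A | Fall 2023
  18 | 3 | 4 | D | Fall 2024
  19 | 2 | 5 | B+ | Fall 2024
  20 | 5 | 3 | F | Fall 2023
SELECT p.name FROM students p LEFT JOIN enrollments c ON c.student_id = p.id WHERE c.id IS NULL

Execution result:
(no rows)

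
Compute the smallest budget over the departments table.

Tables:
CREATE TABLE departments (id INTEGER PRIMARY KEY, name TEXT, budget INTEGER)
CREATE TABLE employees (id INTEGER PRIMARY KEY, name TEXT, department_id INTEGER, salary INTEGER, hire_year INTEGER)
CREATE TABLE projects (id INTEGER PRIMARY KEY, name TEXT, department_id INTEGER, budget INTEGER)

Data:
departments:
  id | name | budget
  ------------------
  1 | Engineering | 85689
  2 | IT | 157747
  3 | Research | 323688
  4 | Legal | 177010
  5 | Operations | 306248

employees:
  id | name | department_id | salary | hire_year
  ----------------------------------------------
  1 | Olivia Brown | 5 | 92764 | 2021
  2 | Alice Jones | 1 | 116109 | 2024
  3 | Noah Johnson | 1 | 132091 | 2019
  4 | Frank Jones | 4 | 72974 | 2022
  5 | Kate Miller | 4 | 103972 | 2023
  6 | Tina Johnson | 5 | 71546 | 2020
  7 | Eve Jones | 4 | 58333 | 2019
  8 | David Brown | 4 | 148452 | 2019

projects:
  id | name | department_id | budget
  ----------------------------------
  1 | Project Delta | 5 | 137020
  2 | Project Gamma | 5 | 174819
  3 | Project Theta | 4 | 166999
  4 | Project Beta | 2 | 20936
SELECT MIN(budget) FROM departments

Execution result:
85689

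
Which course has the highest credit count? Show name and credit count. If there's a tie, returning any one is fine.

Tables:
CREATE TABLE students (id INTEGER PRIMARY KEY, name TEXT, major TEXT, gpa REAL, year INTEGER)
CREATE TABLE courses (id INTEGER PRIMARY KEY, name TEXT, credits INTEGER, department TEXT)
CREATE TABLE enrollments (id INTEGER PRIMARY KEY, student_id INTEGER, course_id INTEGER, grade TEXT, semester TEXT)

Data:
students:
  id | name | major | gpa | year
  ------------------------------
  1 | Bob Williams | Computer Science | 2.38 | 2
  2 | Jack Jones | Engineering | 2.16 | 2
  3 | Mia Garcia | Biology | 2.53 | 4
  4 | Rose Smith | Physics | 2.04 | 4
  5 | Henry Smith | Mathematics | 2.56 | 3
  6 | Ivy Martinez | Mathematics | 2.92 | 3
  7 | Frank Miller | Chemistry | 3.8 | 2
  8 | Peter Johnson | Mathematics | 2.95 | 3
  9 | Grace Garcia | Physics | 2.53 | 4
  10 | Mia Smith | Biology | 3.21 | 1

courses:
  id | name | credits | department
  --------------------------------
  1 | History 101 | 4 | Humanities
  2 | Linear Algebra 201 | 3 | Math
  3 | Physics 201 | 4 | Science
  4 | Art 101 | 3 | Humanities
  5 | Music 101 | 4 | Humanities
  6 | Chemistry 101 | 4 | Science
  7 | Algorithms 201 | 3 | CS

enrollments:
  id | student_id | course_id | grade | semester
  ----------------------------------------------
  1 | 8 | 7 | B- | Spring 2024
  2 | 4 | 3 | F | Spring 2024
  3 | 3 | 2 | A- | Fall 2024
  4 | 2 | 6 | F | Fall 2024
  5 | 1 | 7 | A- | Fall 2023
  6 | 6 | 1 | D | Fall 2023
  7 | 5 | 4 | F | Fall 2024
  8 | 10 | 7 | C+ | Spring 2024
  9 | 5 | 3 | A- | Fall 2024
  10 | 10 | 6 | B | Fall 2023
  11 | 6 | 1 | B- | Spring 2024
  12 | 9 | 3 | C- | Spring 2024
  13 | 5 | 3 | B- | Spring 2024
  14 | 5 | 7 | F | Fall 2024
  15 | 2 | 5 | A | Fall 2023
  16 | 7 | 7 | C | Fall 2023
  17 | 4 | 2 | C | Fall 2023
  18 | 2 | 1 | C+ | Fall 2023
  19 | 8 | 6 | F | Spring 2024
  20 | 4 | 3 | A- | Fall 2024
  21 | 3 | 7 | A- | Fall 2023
SELECT name, credits FROM courses ORDER BY credits DESC LIMIT 1

Execution result:
name | credits
History 101 | 4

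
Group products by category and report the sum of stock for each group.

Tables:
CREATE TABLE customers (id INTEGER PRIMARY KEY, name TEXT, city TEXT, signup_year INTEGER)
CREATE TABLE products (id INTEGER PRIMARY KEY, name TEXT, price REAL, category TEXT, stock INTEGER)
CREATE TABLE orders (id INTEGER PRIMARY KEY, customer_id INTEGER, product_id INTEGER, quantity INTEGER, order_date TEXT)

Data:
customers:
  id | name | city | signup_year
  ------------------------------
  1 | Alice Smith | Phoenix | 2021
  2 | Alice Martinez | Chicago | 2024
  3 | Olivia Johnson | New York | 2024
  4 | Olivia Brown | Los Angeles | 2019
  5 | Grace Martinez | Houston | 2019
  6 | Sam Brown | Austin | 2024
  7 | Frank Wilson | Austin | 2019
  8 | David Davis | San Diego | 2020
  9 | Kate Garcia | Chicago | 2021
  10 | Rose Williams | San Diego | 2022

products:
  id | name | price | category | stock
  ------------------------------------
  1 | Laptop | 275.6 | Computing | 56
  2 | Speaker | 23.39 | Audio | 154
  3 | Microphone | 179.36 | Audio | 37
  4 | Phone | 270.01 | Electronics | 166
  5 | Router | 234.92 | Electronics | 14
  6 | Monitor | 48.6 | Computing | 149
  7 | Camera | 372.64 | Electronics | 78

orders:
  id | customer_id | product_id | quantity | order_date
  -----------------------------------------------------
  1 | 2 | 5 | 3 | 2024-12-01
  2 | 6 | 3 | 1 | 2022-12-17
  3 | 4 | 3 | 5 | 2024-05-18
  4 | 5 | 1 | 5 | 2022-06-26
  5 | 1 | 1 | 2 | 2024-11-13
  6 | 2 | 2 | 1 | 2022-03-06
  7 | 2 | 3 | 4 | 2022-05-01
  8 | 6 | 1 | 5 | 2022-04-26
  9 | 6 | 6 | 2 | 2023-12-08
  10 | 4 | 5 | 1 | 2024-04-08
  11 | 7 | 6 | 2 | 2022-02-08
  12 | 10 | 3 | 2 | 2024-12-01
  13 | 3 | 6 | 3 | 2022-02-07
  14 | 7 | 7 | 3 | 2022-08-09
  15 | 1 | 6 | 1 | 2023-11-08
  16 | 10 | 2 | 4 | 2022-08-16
SELECT category, SUM(stock) AS sum_stock FROM products GROUP BY category

Execution result:
category | sum_stock
Audio | 191
Computing | 205
Electronics | 258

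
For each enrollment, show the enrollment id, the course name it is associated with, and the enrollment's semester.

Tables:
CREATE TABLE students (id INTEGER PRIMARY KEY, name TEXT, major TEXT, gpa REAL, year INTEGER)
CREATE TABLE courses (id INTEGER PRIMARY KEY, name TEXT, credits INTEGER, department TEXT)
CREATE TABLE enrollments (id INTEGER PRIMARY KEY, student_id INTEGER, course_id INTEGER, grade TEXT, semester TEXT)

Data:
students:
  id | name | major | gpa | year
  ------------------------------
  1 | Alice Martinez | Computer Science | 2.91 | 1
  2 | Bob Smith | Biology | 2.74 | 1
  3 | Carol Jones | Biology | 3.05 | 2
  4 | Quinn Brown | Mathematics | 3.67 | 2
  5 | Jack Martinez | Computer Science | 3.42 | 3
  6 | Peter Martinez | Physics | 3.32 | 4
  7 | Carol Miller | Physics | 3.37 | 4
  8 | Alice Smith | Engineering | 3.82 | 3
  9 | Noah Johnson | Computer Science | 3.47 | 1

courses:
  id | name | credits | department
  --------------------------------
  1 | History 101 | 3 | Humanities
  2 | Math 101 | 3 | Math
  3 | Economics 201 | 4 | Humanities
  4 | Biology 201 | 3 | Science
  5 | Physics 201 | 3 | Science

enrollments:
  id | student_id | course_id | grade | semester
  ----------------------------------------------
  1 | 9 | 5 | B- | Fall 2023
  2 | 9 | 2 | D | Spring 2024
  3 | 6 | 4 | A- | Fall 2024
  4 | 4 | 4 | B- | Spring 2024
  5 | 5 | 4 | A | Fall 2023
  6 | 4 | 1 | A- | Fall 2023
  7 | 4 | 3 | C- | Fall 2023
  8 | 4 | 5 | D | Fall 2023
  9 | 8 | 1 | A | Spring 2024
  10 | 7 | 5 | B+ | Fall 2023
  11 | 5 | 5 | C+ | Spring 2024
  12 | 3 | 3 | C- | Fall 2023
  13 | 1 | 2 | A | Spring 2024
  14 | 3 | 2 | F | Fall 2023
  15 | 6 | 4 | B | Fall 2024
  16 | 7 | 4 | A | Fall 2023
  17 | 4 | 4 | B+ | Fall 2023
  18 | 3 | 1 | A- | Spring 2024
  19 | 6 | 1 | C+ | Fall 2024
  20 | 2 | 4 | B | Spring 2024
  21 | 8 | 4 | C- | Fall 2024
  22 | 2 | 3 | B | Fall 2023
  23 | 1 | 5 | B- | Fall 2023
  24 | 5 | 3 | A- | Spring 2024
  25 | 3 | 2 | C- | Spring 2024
SELECT c.id, p.name AS course, c.semester FROM enrollments c JOIN courses p ON c.course_id = p.id

Execution result:
id | course | semester
1 | Physics 201 | Fall 2023
2 | Math 101 | Spring 2024
3 | Biology 201 | Fall 2024
4 | Biology 201 | Spring 2024
5 | Biology 201 | Fall 2023
6 | History 101 | Fall 2023
7 | Economics 201 | Fall 2023
8 | Physics 201 | Fall 2023
9 | History 101 | Spring 2024
10 | Physics 201 | Fall 2023
11 | Physics 201 | Spring 2024
12 | Economics 201 | Fall 2023
13 | Math 101 | Spring 2024
14 | Math 101 | Fall 2023
15 | Biology 201 | Fall 2024
16 | Biology 201 | Fall 2023
17 | Biology 201 | Fall 2023
18 | History 101 | Spring 2024
19 | History 101 | Fall 2024
20 | Biology 201 | Spring 2024
21 | Biology 201 | Fall 2024
22 | Economics 201 | Fall 2023
23 | Physics 201 | Fall 2023
24 | Economics 201 | Spring 2024
25 | Math 101 | Spring 2024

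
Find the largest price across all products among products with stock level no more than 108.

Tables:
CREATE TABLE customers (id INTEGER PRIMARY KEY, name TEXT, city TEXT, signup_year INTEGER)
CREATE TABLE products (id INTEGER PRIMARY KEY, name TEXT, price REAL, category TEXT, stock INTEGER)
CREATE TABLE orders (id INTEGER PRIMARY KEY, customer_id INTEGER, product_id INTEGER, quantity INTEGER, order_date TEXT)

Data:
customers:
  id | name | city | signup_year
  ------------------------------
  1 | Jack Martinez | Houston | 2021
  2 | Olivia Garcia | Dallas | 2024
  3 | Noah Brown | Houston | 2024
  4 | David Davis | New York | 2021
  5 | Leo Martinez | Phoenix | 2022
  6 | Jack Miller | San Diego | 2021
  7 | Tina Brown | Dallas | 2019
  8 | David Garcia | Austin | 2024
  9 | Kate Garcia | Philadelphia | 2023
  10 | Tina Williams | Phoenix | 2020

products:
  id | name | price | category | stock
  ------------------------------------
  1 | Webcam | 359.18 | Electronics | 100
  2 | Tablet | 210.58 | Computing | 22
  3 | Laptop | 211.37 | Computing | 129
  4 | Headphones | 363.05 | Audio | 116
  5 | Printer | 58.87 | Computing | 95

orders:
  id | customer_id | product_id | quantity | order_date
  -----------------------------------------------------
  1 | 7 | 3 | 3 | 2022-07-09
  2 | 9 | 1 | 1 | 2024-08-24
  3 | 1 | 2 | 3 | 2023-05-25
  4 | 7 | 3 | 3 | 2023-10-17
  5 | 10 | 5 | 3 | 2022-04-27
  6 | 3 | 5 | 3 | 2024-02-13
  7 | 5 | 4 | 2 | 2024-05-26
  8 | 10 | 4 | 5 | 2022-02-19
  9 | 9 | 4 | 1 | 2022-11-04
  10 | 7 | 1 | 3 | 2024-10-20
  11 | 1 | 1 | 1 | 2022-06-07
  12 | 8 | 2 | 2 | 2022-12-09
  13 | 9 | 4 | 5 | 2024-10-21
SELECT MAX(price) FROM products WHERE stock <= 108

Execution result:
359.18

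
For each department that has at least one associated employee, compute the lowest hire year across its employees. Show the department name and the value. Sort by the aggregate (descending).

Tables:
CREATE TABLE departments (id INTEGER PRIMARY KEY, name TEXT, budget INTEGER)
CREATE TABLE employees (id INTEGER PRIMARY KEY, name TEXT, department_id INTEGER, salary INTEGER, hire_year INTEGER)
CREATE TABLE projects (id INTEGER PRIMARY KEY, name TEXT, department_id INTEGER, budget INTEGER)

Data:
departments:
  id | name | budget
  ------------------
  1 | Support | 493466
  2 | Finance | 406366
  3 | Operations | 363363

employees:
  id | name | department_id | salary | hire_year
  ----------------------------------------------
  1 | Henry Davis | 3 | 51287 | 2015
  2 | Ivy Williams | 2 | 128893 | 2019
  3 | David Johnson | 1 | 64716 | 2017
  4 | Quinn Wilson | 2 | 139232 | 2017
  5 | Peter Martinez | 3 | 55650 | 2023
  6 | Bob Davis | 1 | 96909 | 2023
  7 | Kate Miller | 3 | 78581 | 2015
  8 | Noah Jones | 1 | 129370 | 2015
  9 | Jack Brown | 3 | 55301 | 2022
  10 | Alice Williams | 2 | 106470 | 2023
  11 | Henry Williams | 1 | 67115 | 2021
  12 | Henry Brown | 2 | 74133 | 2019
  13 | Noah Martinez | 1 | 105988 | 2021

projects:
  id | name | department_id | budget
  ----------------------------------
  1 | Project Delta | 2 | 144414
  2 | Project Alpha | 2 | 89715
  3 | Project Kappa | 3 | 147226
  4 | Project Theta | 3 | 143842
SELECT p.name, MIN(c.hire_year) AS min_hire_year FROM employees c JOIN departments p ON c.department_id = p.id GROUP BY p.id, p.name ORDER BY min_hire_year DESC

Execution result:
name | min_hire_year
Finance | 2017
Support | 2015
Operations | 2015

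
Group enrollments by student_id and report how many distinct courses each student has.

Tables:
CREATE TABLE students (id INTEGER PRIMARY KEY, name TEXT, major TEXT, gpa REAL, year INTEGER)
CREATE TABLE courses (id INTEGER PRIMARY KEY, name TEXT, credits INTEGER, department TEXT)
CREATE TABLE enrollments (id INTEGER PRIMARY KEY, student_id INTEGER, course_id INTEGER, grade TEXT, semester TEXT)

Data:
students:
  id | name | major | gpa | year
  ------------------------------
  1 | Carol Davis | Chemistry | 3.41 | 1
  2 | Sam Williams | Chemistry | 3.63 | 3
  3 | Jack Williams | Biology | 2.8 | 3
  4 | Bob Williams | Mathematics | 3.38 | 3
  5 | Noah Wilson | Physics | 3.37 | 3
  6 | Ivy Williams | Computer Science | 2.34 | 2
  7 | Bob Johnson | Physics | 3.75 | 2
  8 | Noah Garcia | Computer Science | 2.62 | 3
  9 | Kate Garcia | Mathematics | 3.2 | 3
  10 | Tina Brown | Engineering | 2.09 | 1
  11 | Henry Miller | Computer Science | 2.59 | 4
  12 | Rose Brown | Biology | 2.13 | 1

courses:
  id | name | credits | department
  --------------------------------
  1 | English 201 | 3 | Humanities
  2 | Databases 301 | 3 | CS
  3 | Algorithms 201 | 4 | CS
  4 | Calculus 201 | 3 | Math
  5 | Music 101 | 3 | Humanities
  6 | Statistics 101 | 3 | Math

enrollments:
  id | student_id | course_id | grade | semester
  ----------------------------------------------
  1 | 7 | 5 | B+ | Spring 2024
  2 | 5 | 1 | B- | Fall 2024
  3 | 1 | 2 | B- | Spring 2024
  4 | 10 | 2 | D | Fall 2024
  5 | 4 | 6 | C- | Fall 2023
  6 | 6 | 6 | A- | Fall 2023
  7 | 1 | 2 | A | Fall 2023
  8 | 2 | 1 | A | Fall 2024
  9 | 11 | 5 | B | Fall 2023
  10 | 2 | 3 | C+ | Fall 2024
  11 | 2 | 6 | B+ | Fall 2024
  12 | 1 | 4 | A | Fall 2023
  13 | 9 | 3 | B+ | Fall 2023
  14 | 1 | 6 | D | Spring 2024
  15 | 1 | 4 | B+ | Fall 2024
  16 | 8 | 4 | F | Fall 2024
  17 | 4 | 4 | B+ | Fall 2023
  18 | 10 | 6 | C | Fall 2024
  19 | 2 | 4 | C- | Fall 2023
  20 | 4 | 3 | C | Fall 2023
SELECT student_id, COUNT(DISTINCT course_id) AS distinct_course_count FROM enrollments GROUP BY student_id

Execution result:
student_id | distinct_course_count
1 | 3
2 | 4
4 | 3
5 | 1
6 | 1
7 | 1
8 | 1
9 | 1
10 | 2
11 | 1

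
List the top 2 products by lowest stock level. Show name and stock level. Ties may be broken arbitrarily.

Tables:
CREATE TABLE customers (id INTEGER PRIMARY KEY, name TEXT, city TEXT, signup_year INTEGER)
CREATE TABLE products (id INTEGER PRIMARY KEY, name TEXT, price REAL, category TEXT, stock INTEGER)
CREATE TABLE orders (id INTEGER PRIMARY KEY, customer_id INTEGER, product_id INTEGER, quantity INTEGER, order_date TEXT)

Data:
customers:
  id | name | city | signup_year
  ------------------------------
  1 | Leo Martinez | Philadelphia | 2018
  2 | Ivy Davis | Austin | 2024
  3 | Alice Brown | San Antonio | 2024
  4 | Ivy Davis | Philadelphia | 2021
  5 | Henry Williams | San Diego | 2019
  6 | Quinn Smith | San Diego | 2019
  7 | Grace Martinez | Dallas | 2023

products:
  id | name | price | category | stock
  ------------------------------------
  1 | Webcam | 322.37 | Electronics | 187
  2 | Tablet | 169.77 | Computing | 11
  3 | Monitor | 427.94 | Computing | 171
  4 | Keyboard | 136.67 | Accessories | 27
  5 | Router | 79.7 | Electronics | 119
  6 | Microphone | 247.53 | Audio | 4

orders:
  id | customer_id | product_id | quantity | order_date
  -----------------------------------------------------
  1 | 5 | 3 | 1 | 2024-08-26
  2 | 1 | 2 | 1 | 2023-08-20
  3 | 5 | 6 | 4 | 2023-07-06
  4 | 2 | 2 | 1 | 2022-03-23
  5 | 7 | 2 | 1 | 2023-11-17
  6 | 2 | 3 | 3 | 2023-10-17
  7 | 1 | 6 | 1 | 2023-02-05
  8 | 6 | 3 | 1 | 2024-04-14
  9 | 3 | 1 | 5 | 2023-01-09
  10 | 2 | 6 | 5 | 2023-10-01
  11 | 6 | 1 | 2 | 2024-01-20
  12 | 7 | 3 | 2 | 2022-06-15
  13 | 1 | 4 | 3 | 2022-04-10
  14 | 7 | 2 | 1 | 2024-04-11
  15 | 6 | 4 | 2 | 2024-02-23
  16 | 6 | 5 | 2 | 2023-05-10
SELECT name, stock FROM products ORDER BY stock ASC LIMIT 2

Execution result:
name | stock
Microphone | 4
Tablet | 11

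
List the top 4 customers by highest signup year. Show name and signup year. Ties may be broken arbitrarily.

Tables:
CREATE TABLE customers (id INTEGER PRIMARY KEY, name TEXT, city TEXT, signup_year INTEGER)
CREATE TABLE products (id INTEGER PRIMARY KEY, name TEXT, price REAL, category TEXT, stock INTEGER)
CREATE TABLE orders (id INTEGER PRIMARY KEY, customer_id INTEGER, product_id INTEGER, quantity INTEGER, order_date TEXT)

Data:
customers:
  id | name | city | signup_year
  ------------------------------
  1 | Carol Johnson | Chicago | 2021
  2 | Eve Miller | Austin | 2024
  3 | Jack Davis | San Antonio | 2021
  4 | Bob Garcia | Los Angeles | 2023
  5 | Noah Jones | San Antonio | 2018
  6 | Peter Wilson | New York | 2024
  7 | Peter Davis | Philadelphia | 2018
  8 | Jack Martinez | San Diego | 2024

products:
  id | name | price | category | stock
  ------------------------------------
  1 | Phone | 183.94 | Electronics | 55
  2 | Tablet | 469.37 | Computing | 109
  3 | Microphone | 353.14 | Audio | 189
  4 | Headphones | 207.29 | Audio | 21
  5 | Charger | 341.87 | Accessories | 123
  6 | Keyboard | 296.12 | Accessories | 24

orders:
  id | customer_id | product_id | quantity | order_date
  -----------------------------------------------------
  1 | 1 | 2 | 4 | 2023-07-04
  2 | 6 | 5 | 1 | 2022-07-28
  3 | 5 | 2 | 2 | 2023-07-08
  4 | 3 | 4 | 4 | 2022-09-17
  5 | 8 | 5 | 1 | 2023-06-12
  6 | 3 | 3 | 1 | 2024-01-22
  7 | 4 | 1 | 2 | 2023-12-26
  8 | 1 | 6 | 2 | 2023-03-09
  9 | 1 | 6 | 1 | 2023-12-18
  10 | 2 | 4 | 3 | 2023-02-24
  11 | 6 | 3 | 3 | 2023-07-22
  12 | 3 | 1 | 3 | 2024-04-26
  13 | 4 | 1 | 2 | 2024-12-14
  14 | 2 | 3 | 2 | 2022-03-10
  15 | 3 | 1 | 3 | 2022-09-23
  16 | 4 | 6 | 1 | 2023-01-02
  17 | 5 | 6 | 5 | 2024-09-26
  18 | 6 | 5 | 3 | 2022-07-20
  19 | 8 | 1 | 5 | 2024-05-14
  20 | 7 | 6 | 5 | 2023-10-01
SELECT name, signup_year FROM customers ORDER BY signup_year DESC LIMIT 4

Execution result:
name | signup_year
Eve Miller | 2024
Peter Wilson | 2024
Jack Martinez | 2024
Bob Garcia | 2023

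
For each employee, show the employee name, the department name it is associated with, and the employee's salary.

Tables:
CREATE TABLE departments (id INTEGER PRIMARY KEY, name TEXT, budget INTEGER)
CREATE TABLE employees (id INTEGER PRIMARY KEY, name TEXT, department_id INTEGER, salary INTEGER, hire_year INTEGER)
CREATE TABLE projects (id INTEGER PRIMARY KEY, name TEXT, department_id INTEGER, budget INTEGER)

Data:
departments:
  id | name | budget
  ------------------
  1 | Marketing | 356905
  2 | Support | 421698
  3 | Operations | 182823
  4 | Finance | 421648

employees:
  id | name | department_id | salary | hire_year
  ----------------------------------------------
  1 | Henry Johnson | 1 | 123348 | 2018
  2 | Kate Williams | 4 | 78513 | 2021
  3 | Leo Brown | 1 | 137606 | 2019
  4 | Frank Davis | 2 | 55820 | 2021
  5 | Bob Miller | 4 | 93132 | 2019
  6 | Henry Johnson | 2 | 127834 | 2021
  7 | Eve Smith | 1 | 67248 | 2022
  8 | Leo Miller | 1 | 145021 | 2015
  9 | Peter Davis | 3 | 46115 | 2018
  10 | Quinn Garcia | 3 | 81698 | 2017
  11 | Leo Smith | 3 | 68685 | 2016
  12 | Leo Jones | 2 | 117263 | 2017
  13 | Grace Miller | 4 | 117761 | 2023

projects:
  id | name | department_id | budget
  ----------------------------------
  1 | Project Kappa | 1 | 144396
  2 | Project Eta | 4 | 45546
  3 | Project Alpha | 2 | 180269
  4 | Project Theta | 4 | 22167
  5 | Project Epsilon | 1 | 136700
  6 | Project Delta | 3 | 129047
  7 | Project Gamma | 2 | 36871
SELECT c.name, p.name AS department, c.salary FROM employees c JOIN departments p ON c.department_id = p.id

Execution result:
name | department | salary
Henry Johnson | Marketing | 123348
Kate Williams | Finance | 78513
Leo Brown | Marketing | 137606
Frank Davis | Support | 55820
Bob Miller | Finance | 93132
Henry Johnson | Support | 127834
Eve Smith | Marketing | 67248
Leo Miller | Marketing | 145021
Peter Davis | Operations | 46115
Quinn Garcia | Operations | 81698
Leo Smith | Operations | 68685
Leo Jones | Support | 117263
Grace Miller | Finance | 117761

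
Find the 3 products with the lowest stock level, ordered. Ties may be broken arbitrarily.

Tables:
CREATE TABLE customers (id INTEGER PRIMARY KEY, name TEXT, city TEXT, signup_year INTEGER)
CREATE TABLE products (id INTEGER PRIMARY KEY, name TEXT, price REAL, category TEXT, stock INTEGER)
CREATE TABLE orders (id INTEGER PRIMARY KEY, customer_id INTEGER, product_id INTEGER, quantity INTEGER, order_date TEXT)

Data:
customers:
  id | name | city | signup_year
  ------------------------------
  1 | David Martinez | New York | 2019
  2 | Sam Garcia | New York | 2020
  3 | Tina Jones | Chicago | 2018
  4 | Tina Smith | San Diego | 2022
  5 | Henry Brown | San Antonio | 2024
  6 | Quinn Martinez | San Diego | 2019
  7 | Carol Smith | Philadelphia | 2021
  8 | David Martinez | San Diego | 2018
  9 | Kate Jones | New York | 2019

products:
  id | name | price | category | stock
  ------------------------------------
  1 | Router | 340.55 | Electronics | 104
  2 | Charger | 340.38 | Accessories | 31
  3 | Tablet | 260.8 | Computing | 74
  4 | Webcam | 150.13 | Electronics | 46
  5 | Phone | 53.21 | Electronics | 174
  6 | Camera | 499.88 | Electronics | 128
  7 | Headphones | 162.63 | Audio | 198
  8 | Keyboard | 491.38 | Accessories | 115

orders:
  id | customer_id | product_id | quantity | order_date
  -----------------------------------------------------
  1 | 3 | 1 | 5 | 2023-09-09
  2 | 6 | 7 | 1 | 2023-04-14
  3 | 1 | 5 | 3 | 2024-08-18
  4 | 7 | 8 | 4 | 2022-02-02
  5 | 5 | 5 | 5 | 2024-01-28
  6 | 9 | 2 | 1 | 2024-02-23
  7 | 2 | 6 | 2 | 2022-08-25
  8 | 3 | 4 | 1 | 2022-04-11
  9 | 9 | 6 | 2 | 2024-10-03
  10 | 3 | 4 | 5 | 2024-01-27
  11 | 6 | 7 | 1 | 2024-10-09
SELECT name, stock FROM products ORDER BY stock ASC LIMIT 3

Execution result:
name | stock
Charger | 31
Webcam | 46
Tablet | 74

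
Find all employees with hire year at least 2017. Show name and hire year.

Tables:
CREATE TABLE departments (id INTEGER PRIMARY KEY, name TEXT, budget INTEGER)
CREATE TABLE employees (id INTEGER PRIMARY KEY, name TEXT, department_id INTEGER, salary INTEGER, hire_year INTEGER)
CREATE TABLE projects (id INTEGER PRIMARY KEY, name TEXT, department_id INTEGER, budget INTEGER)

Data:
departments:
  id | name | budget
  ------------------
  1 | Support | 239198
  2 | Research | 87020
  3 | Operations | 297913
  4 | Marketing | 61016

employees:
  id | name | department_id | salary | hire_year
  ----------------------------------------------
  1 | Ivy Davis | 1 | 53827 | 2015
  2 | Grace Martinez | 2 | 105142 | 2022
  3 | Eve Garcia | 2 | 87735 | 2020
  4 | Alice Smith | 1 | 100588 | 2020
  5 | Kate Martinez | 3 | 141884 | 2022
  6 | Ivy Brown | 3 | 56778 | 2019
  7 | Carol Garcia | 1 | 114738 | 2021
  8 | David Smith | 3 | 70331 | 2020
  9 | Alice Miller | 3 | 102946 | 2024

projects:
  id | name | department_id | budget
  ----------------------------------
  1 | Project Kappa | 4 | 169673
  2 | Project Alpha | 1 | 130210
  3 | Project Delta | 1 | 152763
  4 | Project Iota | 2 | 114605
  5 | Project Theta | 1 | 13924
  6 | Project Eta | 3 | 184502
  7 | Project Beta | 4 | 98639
SELECT name, hire_year FROM employees WHERE hire_year >= 2017

Execution result:
name | hire_year
Grace Martinez | 2022
Eve Garcia | 2020
Alice Smith | 2020
Kate Martinez | 2022
Ivy Brown | 2019
Carol Garcia | 2021
David Smith | 2020
Alice Miller | 2024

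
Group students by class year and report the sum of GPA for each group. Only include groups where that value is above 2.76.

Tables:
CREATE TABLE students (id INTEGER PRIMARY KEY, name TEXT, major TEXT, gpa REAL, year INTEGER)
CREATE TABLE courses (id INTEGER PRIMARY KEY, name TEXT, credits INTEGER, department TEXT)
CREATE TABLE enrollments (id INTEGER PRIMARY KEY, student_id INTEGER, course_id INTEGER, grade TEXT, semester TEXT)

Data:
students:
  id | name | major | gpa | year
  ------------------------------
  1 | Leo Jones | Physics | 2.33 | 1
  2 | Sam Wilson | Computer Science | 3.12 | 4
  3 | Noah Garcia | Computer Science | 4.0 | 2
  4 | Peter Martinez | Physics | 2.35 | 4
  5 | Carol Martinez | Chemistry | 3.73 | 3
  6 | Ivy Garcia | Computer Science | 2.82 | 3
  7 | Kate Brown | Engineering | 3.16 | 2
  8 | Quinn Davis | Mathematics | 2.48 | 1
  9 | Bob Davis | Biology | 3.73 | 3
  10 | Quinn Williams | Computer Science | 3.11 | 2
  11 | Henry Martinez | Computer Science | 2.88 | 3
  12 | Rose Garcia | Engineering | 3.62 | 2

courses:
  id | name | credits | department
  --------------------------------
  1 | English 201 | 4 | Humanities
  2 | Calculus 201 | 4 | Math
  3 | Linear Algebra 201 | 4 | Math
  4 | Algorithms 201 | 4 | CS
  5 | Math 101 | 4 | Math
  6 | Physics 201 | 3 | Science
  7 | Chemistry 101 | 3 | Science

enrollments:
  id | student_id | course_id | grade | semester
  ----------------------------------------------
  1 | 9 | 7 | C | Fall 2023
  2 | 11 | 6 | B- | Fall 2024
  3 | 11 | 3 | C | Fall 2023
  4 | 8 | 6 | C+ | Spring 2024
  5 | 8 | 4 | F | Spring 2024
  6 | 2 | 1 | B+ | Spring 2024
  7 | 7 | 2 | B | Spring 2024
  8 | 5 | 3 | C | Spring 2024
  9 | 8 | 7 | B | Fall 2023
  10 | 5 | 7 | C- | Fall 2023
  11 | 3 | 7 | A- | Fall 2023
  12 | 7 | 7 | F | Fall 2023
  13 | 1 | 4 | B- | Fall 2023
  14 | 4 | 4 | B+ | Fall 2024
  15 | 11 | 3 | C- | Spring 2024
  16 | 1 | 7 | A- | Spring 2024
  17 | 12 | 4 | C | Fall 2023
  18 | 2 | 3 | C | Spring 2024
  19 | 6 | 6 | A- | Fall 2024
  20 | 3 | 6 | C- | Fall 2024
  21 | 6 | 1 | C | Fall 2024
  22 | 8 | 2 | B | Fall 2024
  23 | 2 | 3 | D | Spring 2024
SELECT year, SUM(gpa) AS sum_gpa FROM students GROUP BY year HAVING SUM(gpa) > 2.76

Execution result:
year | sum_gpa
1 | 4.81
2 | 13.89
3 | 13.16
4 | 5.47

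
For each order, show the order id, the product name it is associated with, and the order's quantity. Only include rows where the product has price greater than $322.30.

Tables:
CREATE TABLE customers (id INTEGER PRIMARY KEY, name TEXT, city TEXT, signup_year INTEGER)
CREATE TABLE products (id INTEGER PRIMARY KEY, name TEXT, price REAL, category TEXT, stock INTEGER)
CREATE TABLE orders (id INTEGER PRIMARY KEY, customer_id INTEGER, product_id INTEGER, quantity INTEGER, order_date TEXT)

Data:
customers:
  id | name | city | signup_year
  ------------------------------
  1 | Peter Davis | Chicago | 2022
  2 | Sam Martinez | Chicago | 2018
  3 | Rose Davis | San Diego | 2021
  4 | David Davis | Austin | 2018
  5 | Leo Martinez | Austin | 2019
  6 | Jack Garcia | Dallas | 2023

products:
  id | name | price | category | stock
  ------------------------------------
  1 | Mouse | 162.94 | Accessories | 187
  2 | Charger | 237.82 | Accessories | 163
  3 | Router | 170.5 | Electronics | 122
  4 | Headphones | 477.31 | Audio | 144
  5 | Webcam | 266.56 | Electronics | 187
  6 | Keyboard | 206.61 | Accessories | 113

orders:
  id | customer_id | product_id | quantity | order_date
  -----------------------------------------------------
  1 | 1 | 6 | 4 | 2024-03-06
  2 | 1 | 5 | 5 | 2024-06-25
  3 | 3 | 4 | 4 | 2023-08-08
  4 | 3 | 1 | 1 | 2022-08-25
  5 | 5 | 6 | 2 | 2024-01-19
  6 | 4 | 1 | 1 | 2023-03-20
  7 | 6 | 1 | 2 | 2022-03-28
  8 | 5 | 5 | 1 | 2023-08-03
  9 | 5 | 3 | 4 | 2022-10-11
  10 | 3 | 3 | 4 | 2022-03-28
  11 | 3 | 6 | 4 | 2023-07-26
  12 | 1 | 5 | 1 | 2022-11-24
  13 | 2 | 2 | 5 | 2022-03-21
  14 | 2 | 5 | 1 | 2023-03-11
SELECT c.id, p.name AS product, c.quantity FROM orders c JOIN products p ON c.product_id = p.id WHERE p.price > 322.3

Execution result:
id | product | quantity
3 | Headphones | 4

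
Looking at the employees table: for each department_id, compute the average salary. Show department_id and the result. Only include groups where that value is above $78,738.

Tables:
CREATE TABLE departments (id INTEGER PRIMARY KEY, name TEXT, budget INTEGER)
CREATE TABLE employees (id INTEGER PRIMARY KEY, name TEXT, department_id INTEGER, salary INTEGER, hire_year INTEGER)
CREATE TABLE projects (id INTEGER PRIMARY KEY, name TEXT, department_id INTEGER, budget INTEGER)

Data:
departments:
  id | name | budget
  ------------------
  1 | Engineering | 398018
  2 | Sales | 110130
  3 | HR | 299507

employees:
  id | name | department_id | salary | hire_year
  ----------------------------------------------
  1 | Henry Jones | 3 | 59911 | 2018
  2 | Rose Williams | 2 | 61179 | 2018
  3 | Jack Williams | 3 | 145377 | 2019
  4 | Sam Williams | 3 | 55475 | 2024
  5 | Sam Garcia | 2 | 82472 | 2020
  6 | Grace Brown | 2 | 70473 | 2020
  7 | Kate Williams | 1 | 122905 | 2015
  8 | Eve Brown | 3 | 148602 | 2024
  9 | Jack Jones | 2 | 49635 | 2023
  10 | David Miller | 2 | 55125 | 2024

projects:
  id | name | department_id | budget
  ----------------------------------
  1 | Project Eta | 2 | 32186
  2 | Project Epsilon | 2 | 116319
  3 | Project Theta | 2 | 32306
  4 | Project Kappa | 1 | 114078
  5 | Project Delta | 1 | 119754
SELECT department_id, AVG(salary) AS avg_salary FROM employees GROUP BY department_id HAVING AVG(salary) > 78738

Execution result:
department_id | avg_salary
1 | 122905.00
3 | 102341.25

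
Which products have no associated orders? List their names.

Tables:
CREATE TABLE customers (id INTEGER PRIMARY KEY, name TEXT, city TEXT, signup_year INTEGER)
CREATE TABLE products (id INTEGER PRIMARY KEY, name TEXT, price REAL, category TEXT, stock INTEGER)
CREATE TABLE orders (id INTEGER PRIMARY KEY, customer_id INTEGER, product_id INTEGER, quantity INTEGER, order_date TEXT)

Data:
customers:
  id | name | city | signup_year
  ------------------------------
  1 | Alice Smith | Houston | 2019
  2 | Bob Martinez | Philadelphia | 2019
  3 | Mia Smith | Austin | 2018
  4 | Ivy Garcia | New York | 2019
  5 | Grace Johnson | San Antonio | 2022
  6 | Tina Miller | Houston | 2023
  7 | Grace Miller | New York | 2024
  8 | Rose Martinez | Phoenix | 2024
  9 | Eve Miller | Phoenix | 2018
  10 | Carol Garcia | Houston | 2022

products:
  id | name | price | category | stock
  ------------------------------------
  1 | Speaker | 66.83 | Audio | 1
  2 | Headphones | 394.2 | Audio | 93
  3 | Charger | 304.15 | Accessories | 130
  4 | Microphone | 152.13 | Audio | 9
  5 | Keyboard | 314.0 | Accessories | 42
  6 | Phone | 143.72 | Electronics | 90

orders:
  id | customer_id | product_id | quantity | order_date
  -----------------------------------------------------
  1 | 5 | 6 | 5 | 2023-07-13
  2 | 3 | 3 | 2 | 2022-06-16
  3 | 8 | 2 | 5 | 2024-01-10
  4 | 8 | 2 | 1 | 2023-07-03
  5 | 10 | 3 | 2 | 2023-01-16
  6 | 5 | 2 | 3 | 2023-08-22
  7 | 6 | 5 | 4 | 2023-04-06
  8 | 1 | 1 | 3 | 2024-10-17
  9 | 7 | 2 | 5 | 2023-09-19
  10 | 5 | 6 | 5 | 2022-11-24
SELECT p.name FROM products p LEFT JOIN orders c ON c.product_id = p.id WHERE c.id IS NULL

Execution result:
Microphone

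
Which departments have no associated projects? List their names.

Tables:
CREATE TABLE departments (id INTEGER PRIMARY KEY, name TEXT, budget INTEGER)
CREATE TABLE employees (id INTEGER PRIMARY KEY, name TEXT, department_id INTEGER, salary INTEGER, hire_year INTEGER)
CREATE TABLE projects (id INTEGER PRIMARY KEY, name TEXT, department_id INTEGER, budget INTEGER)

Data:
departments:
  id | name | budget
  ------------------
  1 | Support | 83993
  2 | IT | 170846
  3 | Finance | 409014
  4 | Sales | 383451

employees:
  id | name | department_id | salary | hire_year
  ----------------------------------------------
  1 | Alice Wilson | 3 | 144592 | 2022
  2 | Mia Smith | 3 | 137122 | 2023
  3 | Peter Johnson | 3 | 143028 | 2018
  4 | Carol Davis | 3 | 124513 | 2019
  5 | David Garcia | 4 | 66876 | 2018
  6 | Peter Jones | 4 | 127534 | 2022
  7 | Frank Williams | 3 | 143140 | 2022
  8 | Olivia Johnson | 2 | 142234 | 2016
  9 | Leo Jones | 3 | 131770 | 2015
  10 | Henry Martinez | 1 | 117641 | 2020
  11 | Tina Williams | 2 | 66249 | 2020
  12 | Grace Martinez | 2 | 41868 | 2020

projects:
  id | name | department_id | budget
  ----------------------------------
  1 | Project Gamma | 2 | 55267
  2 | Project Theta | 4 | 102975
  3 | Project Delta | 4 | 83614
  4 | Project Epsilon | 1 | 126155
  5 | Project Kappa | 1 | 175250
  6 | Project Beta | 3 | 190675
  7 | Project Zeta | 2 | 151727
SELECT p.name FROM departments p LEFT JOIN projects c ON c.department_id = p.id WHERE c.id IS NULL

Execution result:
(no rows)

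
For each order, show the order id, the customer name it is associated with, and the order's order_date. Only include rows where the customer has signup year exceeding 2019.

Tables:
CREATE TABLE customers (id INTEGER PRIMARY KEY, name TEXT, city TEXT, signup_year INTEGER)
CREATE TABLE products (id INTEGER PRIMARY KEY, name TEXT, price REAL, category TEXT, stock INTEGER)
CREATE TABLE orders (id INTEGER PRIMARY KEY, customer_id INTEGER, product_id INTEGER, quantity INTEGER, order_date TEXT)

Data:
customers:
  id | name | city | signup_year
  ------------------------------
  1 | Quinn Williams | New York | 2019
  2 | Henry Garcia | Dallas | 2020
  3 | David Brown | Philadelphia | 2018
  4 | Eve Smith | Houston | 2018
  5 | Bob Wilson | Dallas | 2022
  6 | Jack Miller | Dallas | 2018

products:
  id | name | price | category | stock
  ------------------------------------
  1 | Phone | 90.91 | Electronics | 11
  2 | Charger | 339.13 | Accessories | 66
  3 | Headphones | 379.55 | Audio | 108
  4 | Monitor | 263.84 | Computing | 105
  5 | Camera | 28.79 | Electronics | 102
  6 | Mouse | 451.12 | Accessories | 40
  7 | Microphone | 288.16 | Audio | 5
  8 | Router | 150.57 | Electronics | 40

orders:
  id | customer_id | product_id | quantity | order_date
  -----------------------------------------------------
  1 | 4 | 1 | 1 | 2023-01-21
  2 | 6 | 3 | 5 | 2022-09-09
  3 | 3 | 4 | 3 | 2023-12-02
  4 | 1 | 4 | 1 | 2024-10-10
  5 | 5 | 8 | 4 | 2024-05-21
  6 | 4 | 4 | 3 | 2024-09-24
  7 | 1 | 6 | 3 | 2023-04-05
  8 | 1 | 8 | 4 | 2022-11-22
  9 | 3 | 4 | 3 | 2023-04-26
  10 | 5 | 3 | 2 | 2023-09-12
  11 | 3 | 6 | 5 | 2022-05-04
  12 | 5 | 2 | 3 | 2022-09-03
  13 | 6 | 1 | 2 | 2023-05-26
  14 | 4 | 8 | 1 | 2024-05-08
SELECT c.id, p.name AS customer, c.order_date FROM orders c JOIN customers p ON c.customer_id = p.id WHERE p.signup_year > 2019

Execution result:
id | customer | order_date
5 | Bob Wilson | 2024-05-21
10 | Bob Wilson | 2023-09-12
12 | Bob Wilson | 2022-09-03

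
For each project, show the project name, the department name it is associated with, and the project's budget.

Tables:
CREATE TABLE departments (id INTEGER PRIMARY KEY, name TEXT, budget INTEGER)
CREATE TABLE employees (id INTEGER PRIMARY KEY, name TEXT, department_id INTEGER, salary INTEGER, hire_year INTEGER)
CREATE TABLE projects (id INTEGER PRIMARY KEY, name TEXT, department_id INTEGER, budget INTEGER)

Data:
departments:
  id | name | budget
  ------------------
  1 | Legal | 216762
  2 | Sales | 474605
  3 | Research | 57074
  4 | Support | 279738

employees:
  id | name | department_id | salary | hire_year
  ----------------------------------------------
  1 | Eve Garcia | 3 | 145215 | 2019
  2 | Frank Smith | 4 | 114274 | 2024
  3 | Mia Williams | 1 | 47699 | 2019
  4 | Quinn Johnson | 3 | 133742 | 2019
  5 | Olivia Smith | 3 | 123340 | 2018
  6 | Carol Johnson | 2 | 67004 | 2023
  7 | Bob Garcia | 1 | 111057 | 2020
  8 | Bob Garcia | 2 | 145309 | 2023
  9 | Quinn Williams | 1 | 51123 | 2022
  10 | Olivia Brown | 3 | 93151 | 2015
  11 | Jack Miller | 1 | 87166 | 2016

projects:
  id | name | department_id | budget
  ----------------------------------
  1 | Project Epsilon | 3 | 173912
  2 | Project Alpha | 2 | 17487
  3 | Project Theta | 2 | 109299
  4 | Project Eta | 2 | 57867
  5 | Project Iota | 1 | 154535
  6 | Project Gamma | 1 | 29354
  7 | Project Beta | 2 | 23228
SELECT c.name, p.name AS department, c.budget FROM projects c JOIN departments p ON c.department_id = p.id

Execution result:
name | department | budget
Project Epsilon | Research | 173912
Project Alpha | Sales | 17487
Project Theta | Sales | 109299
Project Eta | Sales | 57867
Project Iota | Legal | 154535
Project Gamma | Legal | 29354
Project Beta | Sales | 23228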